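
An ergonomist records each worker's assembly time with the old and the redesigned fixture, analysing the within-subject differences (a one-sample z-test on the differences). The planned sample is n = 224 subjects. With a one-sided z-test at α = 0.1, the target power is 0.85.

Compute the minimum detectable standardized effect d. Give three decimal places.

Required noncentrality: δ = z_{0.1} + z_{0.15} = 1.282 + 1.036 = 2.318.
δ = d·√n ⇒ d = δ/√n = 2.318/√224 = 0.1549.

d ≈ 0.155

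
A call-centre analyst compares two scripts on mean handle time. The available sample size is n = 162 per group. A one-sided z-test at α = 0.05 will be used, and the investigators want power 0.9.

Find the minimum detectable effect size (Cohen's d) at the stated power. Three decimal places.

Required noncentrality: δ = z_{0.05} + z_{0.10} = 1.645 + 1.282 = 2.926.
δ = d·√(n/2) ⇒ d = δ/√(n/2) = 2.926/√(162/2) = 0.3252.

d ≈ 0.325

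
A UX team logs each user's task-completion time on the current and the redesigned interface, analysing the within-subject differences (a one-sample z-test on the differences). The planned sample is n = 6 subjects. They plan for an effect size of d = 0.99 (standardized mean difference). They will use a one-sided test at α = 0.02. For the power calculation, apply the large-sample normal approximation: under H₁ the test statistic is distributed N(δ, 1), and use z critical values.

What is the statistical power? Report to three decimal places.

Power ≈ 0.645

Noncentrality parameter: λ = d·√n = 0.99 × √6 = 2.4250
Critical value for a one-sided test at α = 0.02: z_α = 2.054.
Power = P(Z > 2.054 − λ) = Φ(0.371) = 0.6448.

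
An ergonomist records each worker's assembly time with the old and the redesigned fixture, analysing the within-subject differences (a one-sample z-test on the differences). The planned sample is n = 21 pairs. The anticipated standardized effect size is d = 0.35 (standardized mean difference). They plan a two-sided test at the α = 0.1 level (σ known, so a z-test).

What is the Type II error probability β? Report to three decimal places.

Noncentrality parameter: δ = d·√n = 0.35 × √21 = 1.6039
Two-sided α = 0.1 → critical value z_{0.05} = 1.645.
Power = Φ(δ − 1.645) + Φ(−δ − 1.645) = Φ(-0.041) + Φ(-3.249) = 0.4837 + 0.0006 = 0.4842.
Type II error: β = 1 − power = 1 − 0.4842 = 0.5158.

β ≈ 0.516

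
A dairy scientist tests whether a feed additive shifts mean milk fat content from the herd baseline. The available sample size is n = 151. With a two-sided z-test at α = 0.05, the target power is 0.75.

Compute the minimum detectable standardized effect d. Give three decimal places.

Need Φ(δ − 1.960) = 0.75, so δ = 1.960 + 0.674 = 2.634.
(The second rejection-region term Φ(−δ − z_{α/2}) is negligible and dropped.)
δ = d·√n ⇒ d = δ/√n = 2.634/√151 = 0.2144.

d ≈ 0.214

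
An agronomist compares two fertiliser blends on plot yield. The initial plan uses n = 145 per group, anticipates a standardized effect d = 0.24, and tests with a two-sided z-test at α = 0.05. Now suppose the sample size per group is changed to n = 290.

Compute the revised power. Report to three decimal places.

Power ≈ 0.824

With n = 290 per group: δ = d·√(n/2) = 0.24 × √(290/2) = 2.8900. Critical value z_{0.025} = 1.960.
Revised power = Φ(δ − 1.960) + Φ(−δ − 1.960) = Φ(0.930) + Φ(-4.850) = 0.8238 + 0.0000 = 0.8238.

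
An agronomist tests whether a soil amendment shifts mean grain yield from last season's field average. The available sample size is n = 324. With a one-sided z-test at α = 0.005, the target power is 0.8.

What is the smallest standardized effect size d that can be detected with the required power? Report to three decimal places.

Need Φ(δ − 2.576) = 0.8, so δ = 2.576 + 0.842 = 3.417.
δ = d·√n ⇒ d = δ/√n = 3.417/√324 = 0.1899.

d ≈ 0.190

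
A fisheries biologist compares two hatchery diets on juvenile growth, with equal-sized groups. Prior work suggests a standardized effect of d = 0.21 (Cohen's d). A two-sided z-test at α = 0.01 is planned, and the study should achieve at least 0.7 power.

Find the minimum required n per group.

n = 436 per group

Set Φ(δ − 2.576) = 0.7; then δ − 2.576 = Φ⁻¹(0.7) = 0.524, giving δ = 3.100.
(For δ > 0 the lower-tail rejection region contributes negligibly to power, so the one-term inversion is standard.)
δ = d·√(n/2) ⇒ n = 2(δ/d)² = 2 × (3.100 / 0.21)² = 435.89.
Rounding up, n = 436 per group.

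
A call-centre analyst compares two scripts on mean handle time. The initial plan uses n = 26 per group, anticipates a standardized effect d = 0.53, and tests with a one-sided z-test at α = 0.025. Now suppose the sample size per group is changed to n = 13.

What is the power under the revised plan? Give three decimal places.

Power ≈ 0.271

With n = 13 per group: δ = d·√(n/2) = 0.53 × √(13/2) = 1.3512. Critical value z_{0.025} = 1.960.
Revised power = Φ(δ − 1.960) = Φ(-0.609) = 0.2714.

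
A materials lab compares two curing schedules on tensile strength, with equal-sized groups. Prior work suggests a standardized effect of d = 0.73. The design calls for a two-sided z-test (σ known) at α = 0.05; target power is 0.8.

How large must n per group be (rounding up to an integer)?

n = 30 per group

Set Φ(δ − 1.960) = 0.8; then δ − 1.960 = Φ⁻¹(0.8) = 0.842, giving δ = 2.802.
(The Φ(−δ − z_{α/2}) term is vanishingly small for δ > 0 and is dropped in the standard sample-size formula.)
δ = d·√(n/2) ⇒ n = 2(δ/d)² = 2 × (2.802 / 0.73)² = 29.46.
Rounding up, n = 30 per group.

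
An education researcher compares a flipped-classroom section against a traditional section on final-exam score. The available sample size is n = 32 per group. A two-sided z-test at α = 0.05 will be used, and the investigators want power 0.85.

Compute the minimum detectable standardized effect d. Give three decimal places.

Required noncentrality: δ = z_{0.025} + z_{0.15} = 1.960 + 1.036 = 2.996.
(The second rejection-region term Φ(−δ − z_{α/2}) is negligible and dropped.)
δ = d·√(n/2) ⇒ d = δ/√(n/2) = 2.996/√(32/2) = 0.7491.

d ≈ 0.749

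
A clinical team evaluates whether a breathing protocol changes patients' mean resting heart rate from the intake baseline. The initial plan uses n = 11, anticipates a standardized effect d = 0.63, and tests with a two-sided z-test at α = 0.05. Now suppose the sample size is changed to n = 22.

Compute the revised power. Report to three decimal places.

With n = 22: δ = d·√n = 0.63 × √22 = 2.9550. Critical value z_{0.025} = 1.960.
Revised power = Φ(δ − 1.960) + Φ(−δ − 1.960) = Φ(0.995) + Φ(-4.915) = 0.8401 + 0.0000 = 0.8401.

Power ≈ 0.840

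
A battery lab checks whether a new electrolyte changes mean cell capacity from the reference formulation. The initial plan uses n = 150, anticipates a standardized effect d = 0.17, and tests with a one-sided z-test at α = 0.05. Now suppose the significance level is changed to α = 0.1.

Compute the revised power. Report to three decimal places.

Power ≈ 0.788

δ = d·√n = 0.17 × √150 = 2.0821 (unchanged). New critical value: z_{0.1} = 1.282.
Revised power = P(Z > 1.282 − δ) = Φ(0.801) = 0.7883.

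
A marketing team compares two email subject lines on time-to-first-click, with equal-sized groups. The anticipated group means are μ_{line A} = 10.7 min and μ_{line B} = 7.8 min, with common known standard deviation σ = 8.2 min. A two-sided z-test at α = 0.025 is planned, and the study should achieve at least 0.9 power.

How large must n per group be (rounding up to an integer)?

n = 199 per group

Standardized effect: d = |μ_{line A} − μ_{line B}| / σ = |10.7 − 7.8| / 8.2 = 0.3537
For power 0.9 need Φ(δ − z_{0.0125}) = 0.9, so δ = z_{0.0125} + z_{0.10} = 2.241 + 1.282 = 3.523.
(For δ > 0 the lower-tail rejection region contributes negligibly to power, so the one-term inversion is standard.)
δ = d·√(n/2) ⇒ n = 2(δ/d)² = 2 × (3.523 / 0.3537)² = 198.46.
Rounding up, n = 199 per group.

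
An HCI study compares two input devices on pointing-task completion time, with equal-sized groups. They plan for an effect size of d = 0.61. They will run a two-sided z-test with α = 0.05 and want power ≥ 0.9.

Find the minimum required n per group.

n = 57 per group

Set Φ(δ − 1.960) = 0.9; then δ − 1.960 = Φ⁻¹(0.9) = 1.282, giving δ = 3.242.
(Ignoring the negligible lower-tail rejection probability gives the usual closed-form inversion.)
δ = d·√(n/2) ⇒ n = 2(δ/d)² = 2 × (3.242 / 0.61)² = 56.48.
Rounding up, n = 57 per group.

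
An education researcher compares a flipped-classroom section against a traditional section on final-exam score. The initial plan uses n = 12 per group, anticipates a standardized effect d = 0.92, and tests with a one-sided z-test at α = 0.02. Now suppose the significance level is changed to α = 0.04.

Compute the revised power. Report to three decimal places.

δ = d·√(n/2) = 0.92 × √(12/2) = 2.2535 (unchanged). New critical value: z_{0.04} = 1.751.
Revised power = Φ(δ − 1.751) = Φ(0.503) = 0.6925.

Power ≈ 0.692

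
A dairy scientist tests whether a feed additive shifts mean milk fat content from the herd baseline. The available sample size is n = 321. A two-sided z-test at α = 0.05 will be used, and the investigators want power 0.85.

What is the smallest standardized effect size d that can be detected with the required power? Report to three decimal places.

d ≈ 0.167

Required noncentrality: δ = z_{0.025} + z_{0.15} = 1.960 + 1.036 = 2.996.
(The second rejection-region term Φ(−δ − z_{α/2}) is negligible and dropped.)
δ = d·√n ⇒ d = δ/√n = 2.996/√321 = 0.1672.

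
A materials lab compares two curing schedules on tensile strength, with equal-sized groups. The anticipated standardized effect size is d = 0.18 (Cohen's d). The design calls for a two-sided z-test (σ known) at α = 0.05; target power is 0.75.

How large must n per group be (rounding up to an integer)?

n = 429 per group

For power 0.75 need Φ(δ − z_{0.025}) = 0.75, so δ = z_{0.025} + z_{0.25} = 1.960 + 0.674 = 2.634.
(The Φ(−δ − z_{α/2}) term is vanishingly small for δ > 0 and is dropped in the standard sample-size formula.)
δ = d·√(n/2) ⇒ n = 2(δ/d)² = 2 × (2.634 / 0.18)² = 428.42.
Round up to the next whole unit.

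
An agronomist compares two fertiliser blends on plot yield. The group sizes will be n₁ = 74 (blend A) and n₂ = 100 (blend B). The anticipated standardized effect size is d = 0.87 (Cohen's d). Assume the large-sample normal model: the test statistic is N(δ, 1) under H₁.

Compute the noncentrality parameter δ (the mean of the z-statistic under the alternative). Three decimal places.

δ ≈ 5.674

δ = d / √(1/n₁ + 1/n₂) = 0.87 / √(1/74 + 1/100) = 5.6736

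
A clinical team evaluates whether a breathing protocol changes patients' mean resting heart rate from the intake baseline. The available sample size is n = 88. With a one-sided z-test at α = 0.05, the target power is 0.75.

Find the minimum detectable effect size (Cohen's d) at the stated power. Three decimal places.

Need Φ(δ − 1.645) = 0.75, so δ = 1.645 + 0.674 = 2.319.
δ = d·√n ⇒ d = δ/√n = 2.319/√88 = 0.2472.

d ≈ 0.247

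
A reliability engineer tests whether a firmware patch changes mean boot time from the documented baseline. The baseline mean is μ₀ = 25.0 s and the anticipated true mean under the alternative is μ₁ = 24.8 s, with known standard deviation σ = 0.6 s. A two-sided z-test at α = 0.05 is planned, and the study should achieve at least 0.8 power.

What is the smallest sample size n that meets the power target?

Standardized effect: d = |μ₁ − μ₀| / σ = |24.8 − 25.0| / 0.6 = 0.3333
For power 0.8 need Φ(δ − z_{0.025}) = 0.8, so δ = z_{0.025} + z_{0.20} = 1.960 + 0.842 = 2.802.
(The Φ(−δ − z_{α/2}) term is vanishingly small for δ > 0 and is dropped in the standard sample-size formula.)
δ = d·√n ⇒ n = (δ/d)² = (2.802 / 0.3333)² = 70.64.
Rounding up, n = 71.

n = 71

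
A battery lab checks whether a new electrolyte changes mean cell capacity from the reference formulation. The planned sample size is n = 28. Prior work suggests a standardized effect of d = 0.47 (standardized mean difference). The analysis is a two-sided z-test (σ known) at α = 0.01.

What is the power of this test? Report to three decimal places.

Noncentrality parameter: λ = d·√n = 0.47 × √28 = 2.4870
Two-sided α = 0.01 → critical value z_{0.005} = 2.576.
Power = Φ(λ − 2.576) + Φ(−λ − 2.576) = Φ(-0.089) + Φ(-5.063) = 0.4646 + 0.0000 = 0.4646.

Power ≈ 0.465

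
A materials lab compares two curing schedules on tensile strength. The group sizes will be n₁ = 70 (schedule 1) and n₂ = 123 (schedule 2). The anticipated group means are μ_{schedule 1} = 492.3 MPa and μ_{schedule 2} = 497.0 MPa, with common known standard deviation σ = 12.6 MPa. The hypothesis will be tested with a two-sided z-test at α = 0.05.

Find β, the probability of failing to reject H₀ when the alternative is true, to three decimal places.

Standardized effect: d = |μ_{schedule 1} − μ_{schedule 2}| / σ = |492.3 − 497.0| / 12.6 = 0.3730
Noncentrality parameter: δ = d / √(1/n₁ + 1/n₂) = 0.3730 / √(1/70 + 1/123) = 2.4914
Critical value for a two-sided test at α = 0.05: z_{α/2} = 1.960.
Power = Φ(δ − 1.960) + Φ(−δ − 1.960) = Φ(0.531) + Φ(-4.451) = 0.7025 + 0.0000 = 0.7025.
Type II error: β = 1 − power = 1 − 0.7025 = 0.2975.

β ≈ 0.298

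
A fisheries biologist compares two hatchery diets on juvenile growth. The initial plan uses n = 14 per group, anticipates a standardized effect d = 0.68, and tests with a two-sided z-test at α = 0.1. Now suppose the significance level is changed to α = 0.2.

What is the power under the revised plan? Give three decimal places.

Power ≈ 0.699

δ = d·√(n/2) = 0.68 × √(14/2) = 1.7991 (unchanged). New critical value: z_{0.1} = 1.282.
Revised power = Φ(δ − 1.282) + Φ(−δ − 1.282) = Φ(0.518) + Φ(-3.081) = 0.6976 + 0.0010 = 0.6986.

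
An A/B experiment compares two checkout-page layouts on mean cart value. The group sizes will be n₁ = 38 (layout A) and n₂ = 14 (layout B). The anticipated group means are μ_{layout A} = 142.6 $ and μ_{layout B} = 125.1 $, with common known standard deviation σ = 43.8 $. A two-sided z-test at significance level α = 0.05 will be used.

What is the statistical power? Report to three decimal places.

Standardized effect: d = |μ_{layout A} − μ_{layout B}| / σ = |142.6 − 125.1| / 43.8 = 0.3995
Noncentrality parameter: δ = d / √(1/n₁ + 1/n₂) = 0.3995 / √(1/38 + 1/14) = 1.2780
Critical value for a two-sided test at α = 0.05: z_{α/2} = 1.960.
Power = Φ(δ − 1.960) + Φ(−δ − 1.960) = Φ(-0.682) + Φ(-3.238) = 0.2476 + 0.0006 = 0.2482.

Power ≈ 0.248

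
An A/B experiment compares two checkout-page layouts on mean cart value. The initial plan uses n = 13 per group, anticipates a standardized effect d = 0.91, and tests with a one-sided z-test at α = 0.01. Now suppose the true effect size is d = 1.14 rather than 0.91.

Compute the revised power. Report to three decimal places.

Power ≈ 0.719

With d = 1.14: δ = d·√(n/2) = 1.14 × √(13/2) = 2.9064. Critical value z_{0.01} = 2.326.
Revised power = P(Z > 2.326 − δ) = Φ(0.580) = 0.7191.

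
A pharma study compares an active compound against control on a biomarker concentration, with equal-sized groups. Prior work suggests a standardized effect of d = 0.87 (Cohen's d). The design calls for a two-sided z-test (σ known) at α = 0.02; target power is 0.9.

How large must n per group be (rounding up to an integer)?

Set Φ(δ − 2.326) = 0.9; then δ − 2.326 = Φ⁻¹(0.9) = 1.282, giving δ = 3.608.
(For δ > 0 the lower-tail rejection region contributes negligibly to power, so the one-term inversion is standard.)
δ = d·√(n/2) ⇒ n = 2(δ/d)² = 2 × (3.608 / 0.87)² = 34.40.
Rounding up, n = 35 per group.

n = 35 per group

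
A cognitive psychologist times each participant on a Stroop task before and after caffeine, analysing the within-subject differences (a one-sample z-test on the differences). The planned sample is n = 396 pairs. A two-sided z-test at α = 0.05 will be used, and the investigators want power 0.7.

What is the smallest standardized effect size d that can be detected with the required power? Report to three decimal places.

Required noncentrality: δ = z_{0.025} + z_{0.30} = 1.960 + 0.524 = 2.484.
(The second rejection-region term Φ(−δ − z_{α/2}) is negligible and dropped.)
δ = d·√n ⇒ d = δ/√n = 2.484/√396 = 0.1248.

d ≈ 0.125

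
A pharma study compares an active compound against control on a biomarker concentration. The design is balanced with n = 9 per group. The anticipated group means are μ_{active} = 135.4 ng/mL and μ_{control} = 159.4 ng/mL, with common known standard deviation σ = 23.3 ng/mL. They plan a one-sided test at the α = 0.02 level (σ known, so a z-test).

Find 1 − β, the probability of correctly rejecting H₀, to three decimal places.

Standardized effect: d = |μ_{active} − μ_{control}| / σ = |135.4 − 159.4| / 23.3 = 1.0300
Noncentrality parameter: δ = d·√(n/2) = 1.0300 × √(9/2) = 2.1851
One-sided α = 0.02 → critical value z_{0.02} = 2.054.
Power = P(Z > 2.054 − δ) = Φ(0.131) = 0.5522.

Power ≈ 0.552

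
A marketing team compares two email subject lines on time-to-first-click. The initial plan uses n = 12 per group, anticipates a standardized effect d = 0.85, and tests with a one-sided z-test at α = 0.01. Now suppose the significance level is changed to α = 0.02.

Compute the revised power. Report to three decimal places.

Power ≈ 0.511

δ = d·√(n/2) = 0.85 × √(12/2) = 2.0821 (unchanged). New critical value: z_{0.02} = 2.054.
Revised power = Φ(δ − 2.054) = Φ(0.028) = 0.5113.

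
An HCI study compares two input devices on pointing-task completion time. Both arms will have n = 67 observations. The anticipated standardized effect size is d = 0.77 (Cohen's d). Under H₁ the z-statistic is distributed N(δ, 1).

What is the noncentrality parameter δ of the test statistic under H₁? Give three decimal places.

The noncentrality parameter scales effect size by the design's sample-size factor: δ = d·√(n/2) = 0.77 × √(67/2) = 4.4567

δ ≈ 4.457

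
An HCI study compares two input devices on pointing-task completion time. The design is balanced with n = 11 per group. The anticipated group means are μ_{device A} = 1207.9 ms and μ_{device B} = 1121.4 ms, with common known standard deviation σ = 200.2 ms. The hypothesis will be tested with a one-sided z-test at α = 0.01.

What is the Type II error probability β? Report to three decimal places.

Standardized effect: d = |μ_{device A} − μ_{device B}| / σ = |1207.9 − 1121.4| / 200.2 = 0.4321
Noncentrality parameter: δ = d·√(n/2) = 0.4321 × √(11/2) = 1.0133
Critical value for a one-sided test at α = 0.01: z_α = 2.326.
Power = Φ(δ − 2.326) = Φ(-1.313) = 0.0946.
Type II error: β = 1 − power = 1 − 0.0946 = 0.9054.

β ≈ 0.905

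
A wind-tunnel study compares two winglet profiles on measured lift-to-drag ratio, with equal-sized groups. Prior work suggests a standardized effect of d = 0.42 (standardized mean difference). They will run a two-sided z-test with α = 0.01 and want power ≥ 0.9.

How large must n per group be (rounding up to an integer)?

n = 169 per group

Set Φ(δ − 2.576) = 0.9; then δ − 2.576 = Φ⁻¹(0.9) = 1.282, giving δ = 3.857.
(The Φ(−δ − z_{α/2}) term is vanishingly small for δ > 0 and is dropped in the standard sample-size formula.)
δ = d·√(n/2) ⇒ n = 2(δ/d)² = 2 × (3.857 / 0.42)² = 168.70.
Rounding up, n = 169 per group.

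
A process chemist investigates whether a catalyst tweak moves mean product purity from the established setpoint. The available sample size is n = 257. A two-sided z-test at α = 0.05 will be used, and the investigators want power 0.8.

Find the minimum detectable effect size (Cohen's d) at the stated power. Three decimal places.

Required noncentrality: δ = z_{0.025} + z_{0.20} = 1.960 + 0.842 = 2.802.
(The second rejection-region term Φ(−δ − z_{α/2}) is negligible and dropped.)
δ = d·√n ⇒ d = δ/√n = 2.802/√257 = 0.1748.

d ≈ 0.175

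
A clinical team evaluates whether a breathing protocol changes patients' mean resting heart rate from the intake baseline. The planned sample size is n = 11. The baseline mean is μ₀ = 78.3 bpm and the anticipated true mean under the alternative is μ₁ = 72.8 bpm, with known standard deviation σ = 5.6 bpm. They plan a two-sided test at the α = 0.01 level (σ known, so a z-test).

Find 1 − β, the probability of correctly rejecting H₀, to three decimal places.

Power ≈ 0.752

Standardized effect: d = |μ₁ − μ₀| / σ = |72.8 − 78.3| / 5.6 = 0.9821
Noncentrality parameter: δ = d·√n = 0.9821 × √11 = 3.2574
Two-sided α = 0.01 → critical value z_{0.005} = 2.576.
Power = Φ(δ − 2.576) + Φ(−δ − 2.576) = Φ(0.682) + Φ(-5.833) = 0.7522 + 0.0000 = 0.7522.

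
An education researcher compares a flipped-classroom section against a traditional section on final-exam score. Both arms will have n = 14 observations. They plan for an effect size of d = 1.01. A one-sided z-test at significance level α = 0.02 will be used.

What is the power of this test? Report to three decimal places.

Power ≈ 0.732

Noncentrality parameter: δ = d·√(n/2) = 1.01 × √(14/2) = 2.6722
Critical value for a one-sided test at α = 0.02: z_α = 2.054.
Power = P(Z > 2.054 − δ) = Φ(0.618) = 0.7319.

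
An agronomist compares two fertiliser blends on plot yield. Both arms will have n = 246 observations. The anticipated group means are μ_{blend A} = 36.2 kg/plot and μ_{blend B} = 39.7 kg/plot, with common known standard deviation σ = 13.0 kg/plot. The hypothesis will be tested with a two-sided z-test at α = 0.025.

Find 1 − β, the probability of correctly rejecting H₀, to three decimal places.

Standardized effect: d = |μ_{blend A} − μ_{blend B}| / σ = |36.2 − 39.7| / 13.0 = 0.2692
Noncentrality parameter: λ = d·√(n/2) = 0.2692 × √(246/2) = 2.9859
Two-sided α = 0.025 → critical value z_{0.0125} = 2.241.
Power = Φ(λ − 2.241) + Φ(−λ − 2.241) = Φ(0.745) + Φ(-5.227) = 0.7717 + 0.0000 = 0.7717.

Power ≈ 0.772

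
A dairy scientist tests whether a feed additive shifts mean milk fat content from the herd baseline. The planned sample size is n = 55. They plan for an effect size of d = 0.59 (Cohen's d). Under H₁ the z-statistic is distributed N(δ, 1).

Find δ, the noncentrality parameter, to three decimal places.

The noncentrality parameter scales effect size by the design's sample-size factor: δ = d·√n = 0.59 × √55 = 4.3756

δ ≈ 4.376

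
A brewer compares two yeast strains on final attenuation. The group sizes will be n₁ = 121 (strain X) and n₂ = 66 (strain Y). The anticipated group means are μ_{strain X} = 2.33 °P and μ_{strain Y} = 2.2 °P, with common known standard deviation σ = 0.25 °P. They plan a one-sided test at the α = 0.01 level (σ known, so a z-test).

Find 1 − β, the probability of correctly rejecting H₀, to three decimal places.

Power ≈ 0.858

Standardized effect: d = |μ_{strain X} − μ_{strain Y}| / σ = |2.33 − 2.2| / 0.25 = 0.5200
Noncentrality parameter: δ = d / √(1/n₁ + 1/n₂) = 0.5200 / √(1/121 + 1/66) = 3.3982
One-sided α = 0.01 → critical value z_{0.01} = 2.326.
Power = Φ(δ − 2.326) = Φ(1.072) = 0.8581.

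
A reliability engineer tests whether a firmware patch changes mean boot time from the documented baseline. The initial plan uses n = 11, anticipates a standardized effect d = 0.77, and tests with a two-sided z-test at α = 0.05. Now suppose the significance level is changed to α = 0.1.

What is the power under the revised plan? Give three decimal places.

Power ≈ 0.818

δ = d·√n = 0.77 × √11 = 2.5538 (unchanged). New critical value: z_{0.05} = 1.645.
Revised power = Φ(δ − 1.645) + Φ(−δ − 1.645) = Φ(0.909) + Φ(-4.199) = 0.8183 + 0.0000 = 0.8183.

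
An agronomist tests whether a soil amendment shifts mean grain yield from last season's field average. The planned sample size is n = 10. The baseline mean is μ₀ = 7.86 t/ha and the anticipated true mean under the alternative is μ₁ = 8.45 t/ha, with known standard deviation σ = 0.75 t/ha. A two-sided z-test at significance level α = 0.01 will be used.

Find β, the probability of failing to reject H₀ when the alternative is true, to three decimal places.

Standardized effect: d = |μ₁ − μ₀| / σ = |8.45 − 7.86| / 0.75 = 0.7867
Noncentrality parameter: δ = d·√n = 0.7867 × √10 = 2.4877
Two-sided α = 0.01 → critical value z_{0.005} = 2.576.
Power = Φ(δ − 2.576) + Φ(−δ − 2.576) = Φ(-0.088) + Φ(-5.063) = 0.4649 + 0.0000 = 0.4649.
Type II error: β = 1 − power = 1 − 0.4649 = 0.5351.

β ≈ 0.535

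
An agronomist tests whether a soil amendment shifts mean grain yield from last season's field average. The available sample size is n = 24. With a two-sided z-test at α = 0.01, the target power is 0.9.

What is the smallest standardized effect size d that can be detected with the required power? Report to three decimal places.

Need Φ(δ − 2.576) = 0.9, so δ = 2.576 + 1.282 = 3.857.
(Lower-tail contribution to power is negligible for δ > 0.)
δ = d·√n ⇒ d = δ/√n = 3.857/√24 = 0.7874.

d ≈ 0.787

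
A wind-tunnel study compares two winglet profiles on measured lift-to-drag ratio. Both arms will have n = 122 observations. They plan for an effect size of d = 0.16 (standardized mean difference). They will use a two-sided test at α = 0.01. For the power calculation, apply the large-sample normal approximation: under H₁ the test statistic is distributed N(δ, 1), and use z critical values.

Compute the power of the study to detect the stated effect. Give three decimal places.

Power ≈ 0.092

Noncentrality parameter: δ = d·√(n/2) = 0.16 × √(122/2) = 1.2496
Two-sided α = 0.01 → critical value z_{0.005} = 2.576.
Power = Φ(δ − 2.576) + Φ(−δ − 2.576) = Φ(-1.326) + Φ(-3.825) = 0.0924 + 0.0001 = 0.0925.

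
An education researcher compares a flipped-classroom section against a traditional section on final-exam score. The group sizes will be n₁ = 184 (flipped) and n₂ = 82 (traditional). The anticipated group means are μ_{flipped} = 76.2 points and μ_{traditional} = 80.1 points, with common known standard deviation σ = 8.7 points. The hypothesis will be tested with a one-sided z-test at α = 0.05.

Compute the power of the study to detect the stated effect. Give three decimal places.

Standardized effect: d = |μ_{flipped} − μ_{traditional}| / σ = |76.2 − 80.1| / 8.7 = 0.4483
Noncentrality parameter: δ = d / √(1/n₁ + 1/n₂) = 0.4483 / √(1/184 + 1/82) = 3.3761
One-sided α = 0.05 → critical value z_{0.05} = 1.645.
Power = P(Z > 1.645 − δ) = Φ(1.731) = 0.9583.

Power ≈ 0.958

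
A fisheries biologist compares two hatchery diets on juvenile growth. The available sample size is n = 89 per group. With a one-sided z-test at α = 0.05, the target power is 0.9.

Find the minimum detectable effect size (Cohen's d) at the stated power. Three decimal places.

Need Φ(δ − 1.645) = 0.9, so δ = 1.645 + 1.282 = 2.926.
δ = d·√(n/2) ⇒ d = δ/√(n/2) = 2.926/√(89/2) = 0.4387.

d ≈ 0.439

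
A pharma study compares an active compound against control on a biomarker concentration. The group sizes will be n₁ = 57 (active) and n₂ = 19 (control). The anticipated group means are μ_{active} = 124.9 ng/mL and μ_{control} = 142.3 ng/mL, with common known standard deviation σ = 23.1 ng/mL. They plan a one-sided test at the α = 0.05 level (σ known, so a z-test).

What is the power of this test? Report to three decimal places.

Standardized effect: d = |μ_{active} − μ_{control}| / σ = |124.9 − 142.3| / 23.1 = 0.7532
Noncentrality parameter: δ = d / √(1/n₁ + 1/n₂) = 0.7532 / √(1/57 + 1/19) = 2.8434
Critical value for a one-sided test at α = 0.05: z_α = 1.645.
Power = Φ(δ − 1.645) = Φ(1.199) = 0.8847.

Power ≈ 0.885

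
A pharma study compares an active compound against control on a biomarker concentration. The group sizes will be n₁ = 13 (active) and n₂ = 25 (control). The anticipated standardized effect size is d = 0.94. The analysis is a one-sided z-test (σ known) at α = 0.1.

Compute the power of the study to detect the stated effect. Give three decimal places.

Power ≈ 0.929

Noncentrality parameter: δ = d / √(1/n₁ + 1/n₂) = 0.94 / √(1/13 + 1/25) = 2.7490
One-sided α = 0.1 → critical value z_{0.1} = 1.282.
Power = P(Z > 1.282 − δ) = Φ(1.467) = 0.9289.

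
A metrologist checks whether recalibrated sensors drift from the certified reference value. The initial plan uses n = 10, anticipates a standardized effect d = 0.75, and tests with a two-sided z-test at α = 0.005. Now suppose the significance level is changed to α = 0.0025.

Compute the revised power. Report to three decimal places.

Power ≈ 0.257

δ = d·√n = 0.75 × √10 = 2.3717 (unchanged). New critical value: z_{0.0013} = 3.023.
Revised power = Φ(δ − 3.023) + Φ(−δ − 3.023) = Φ(-0.652) + Φ(-5.395) = 0.2573 + 0.0000 = 0.2573.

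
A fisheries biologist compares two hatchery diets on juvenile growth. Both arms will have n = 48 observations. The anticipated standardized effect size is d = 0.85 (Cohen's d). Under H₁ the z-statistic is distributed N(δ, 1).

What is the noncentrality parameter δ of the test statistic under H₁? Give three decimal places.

δ ≈ 4.164

The noncentrality parameter scales effect size by the design's sample-size factor: δ = d·√(n/2) = 0.85 × √(48/2) = 4.1641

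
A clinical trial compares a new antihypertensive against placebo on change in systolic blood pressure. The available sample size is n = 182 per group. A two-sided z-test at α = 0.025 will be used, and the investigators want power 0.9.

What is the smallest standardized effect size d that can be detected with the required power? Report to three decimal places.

Required noncentrality: δ = z_{0.0125} + z_{0.10} = 2.241 + 1.282 = 3.523.
(Lower-tail contribution to power is negligible for δ > 0.)
δ = d·√(n/2) ⇒ d = δ/√(n/2) = 3.523/√(182/2) = 0.3693.

d ≈ 0.369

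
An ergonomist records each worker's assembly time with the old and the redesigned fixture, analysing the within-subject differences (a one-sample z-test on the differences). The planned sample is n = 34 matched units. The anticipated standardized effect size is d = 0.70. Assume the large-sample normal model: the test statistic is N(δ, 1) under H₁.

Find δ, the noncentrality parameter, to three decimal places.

The noncentrality parameter scales effect size by the design's sample-size factor: δ = d·√n = 0.70 × √34 = 4.0817

δ ≈ 4.082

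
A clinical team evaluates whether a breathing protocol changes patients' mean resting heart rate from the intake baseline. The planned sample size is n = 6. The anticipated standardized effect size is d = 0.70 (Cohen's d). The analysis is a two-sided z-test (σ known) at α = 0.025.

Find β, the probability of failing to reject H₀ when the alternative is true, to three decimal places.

Noncentrality parameter: δ = d·√n = 0.70 × √6 = 1.7146
Critical value for a two-sided test at α = 0.025: z_{α/2} = 2.241.
Power = Φ(δ − 2.241) + Φ(−δ − 2.241) = Φ(-0.527) + Φ(-3.956) = 0.2992 + 0.0000 = 0.2992.
Type II error: β = 1 − power = 1 − 0.2992 = 0.7008.

β ≈ 0.701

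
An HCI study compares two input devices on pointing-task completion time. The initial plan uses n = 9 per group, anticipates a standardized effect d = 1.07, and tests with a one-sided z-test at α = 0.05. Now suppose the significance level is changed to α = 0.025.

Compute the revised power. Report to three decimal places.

δ = d·√(n/2) = 1.07 × √(9/2) = 2.2698 (unchanged). New critical value: z_{0.025} = 1.960.
Revised power = Φ(δ − 1.960) = Φ(0.310) = 0.6217.

Power ≈ 0.622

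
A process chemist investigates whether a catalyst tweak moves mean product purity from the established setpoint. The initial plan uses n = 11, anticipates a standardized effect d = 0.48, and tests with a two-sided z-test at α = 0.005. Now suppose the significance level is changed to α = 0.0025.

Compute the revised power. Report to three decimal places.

δ = d·√n = 0.48 × √11 = 1.5920 (unchanged). New critical value: z_{0.0013} = 3.023.
Revised power = Φ(δ − 3.023) + Φ(−δ − 3.023) = Φ(-1.431) + Φ(-4.615) = 0.0762 + 0.0000 = 0.0762.

Power ≈ 0.076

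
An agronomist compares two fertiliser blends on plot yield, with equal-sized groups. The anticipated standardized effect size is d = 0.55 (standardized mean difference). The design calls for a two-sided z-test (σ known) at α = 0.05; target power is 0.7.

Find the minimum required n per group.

Set Φ(δ − 1.960) = 0.7; then δ − 1.960 = Φ⁻¹(0.7) = 0.524, giving δ = 2.484.
(Ignoring the negligible lower-tail rejection probability gives the usual closed-form inversion.)
δ = d·√(n/2) ⇒ n = 2(δ/d)² = 2 × (2.484 / 0.55)² = 40.81.
Round up to the next whole unit.

n = 41 per group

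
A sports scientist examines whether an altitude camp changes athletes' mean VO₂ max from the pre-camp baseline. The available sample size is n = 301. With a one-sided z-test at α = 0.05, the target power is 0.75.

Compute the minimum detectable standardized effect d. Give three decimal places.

Required noncentrality: δ = z_{0.05} + z_{0.25} = 1.645 + 0.674 = 2.319.
δ = d·√n ⇒ d = δ/√n = 2.319/√301 = 0.1337.

d ≈ 0.134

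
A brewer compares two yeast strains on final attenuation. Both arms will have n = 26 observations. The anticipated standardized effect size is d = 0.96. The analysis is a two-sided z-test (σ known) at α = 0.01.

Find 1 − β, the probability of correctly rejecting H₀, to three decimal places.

Power ≈ 0.812

Noncentrality parameter: δ = d·√(n/2) = 0.96 × √(26/2) = 3.4613
Two-sided α = 0.01 → critical value z_{0.005} = 2.576.
Power = Φ(δ − 2.576) + Φ(−δ − 2.576) = Φ(0.885) + Φ(-6.037) = 0.8121 + 0.0000 = 0.8121.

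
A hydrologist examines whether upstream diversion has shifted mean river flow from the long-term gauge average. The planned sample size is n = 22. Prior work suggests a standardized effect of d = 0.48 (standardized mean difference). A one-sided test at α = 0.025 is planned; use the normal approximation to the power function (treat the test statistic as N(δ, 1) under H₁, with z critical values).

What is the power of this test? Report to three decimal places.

Power ≈ 0.615

Noncentrality parameter: δ = d·√n = 0.48 × √22 = 2.2514
Critical value for a one-sided test at α = 0.025: z_α = 1.960.
Power = P(Z > 1.960 − δ) = Φ(0.291) = 0.6146.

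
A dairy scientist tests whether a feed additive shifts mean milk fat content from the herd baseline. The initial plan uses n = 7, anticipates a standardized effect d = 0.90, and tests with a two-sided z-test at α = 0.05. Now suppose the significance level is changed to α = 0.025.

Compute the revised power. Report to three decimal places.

δ = d·√n = 0.90 × √7 = 2.3812 (unchanged). New critical value: z_{0.0125} = 2.241.
Revised power = Φ(δ − 2.241) + Φ(−δ − 2.241) = Φ(0.140) + Φ(-4.623) = 0.5556 + 0.0000 = 0.5556.

Power ≈ 0.556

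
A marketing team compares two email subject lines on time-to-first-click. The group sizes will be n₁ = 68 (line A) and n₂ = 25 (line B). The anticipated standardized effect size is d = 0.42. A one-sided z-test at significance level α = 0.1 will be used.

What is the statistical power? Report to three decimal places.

Noncentrality parameter: δ = d / √(1/n₁ + 1/n₂) = 0.42 / √(1/68 + 1/25) = 1.7957
Critical value for a one-sided test at α = 0.1: z_α = 1.282.
Power = Φ(δ − 1.282) = Φ(0.514) = 0.6964.

Power ≈ 0.696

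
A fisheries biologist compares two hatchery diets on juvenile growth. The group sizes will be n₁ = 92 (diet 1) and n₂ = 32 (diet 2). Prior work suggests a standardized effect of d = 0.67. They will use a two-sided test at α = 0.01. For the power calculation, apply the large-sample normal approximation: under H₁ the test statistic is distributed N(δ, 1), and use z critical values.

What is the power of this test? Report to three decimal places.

Power ≈ 0.755

Noncentrality parameter: δ = d / √(1/n₁ + 1/n₂) = 0.67 / √(1/92 + 1/32) = 3.2646
Two-sided α = 0.01 → critical value z_{0.005} = 2.576.
Power = Φ(δ − 2.576) + Φ(−δ − 2.576) = Φ(0.689) + Φ(-5.840) = 0.7545 + 0.0000 = 0.7545.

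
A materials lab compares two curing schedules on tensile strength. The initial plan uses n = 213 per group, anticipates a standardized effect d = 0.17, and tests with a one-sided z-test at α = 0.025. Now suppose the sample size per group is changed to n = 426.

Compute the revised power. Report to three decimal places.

Power ≈ 0.699

With n = 426 per group: δ = d·√(n/2) = 0.17 × √(426/2) = 2.4811. Critical value z_{0.025} = 1.960.
Revised power = Φ(δ − 1.960) = Φ(0.521) = 0.6989.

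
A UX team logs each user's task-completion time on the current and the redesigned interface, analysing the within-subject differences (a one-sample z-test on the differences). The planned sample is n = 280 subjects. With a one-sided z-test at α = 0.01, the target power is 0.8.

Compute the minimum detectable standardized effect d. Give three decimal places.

Need Φ(δ − 2.326) = 0.8, so δ = 2.326 + 0.842 = 3.168.
δ = d·√n ⇒ d = δ/√n = 3.168/√280 = 0.1893.

d ≈ 0.189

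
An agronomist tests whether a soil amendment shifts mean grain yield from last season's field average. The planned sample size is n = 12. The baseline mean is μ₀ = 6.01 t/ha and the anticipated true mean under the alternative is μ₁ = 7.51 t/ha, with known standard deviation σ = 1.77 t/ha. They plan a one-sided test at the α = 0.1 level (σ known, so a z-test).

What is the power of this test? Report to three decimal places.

Power ≈ 0.951

Standardized effect: d = |μ₁ − μ₀| / σ = |7.51 − 6.01| / 1.77 = 0.8475
Noncentrality parameter: λ = d·√n = 0.8475 × √12 = 2.9357
Critical value for a one-sided test at α = 0.1: z_α = 1.282.
Power = Φ(λ − 1.282) = Φ(1.654) = 0.9509.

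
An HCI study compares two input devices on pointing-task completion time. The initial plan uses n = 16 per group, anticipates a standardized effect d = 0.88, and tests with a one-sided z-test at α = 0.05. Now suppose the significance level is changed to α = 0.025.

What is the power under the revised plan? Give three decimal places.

δ = d·√(n/2) = 0.88 × √(16/2) = 2.4890 (unchanged). New critical value: z_{0.025} = 1.960.
Revised power = Φ(δ − 1.960) = Φ(0.529) = 0.7016.

Power ≈ 0.702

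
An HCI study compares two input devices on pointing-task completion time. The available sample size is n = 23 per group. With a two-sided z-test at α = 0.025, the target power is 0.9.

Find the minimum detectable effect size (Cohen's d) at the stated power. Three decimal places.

d ≈ 1.039

Need Φ(δ − 2.241) = 0.9, so δ = 2.241 + 1.282 = 3.523.
(Lower-tail contribution to power is negligible for δ > 0.)
δ = d·√(n/2) ⇒ d = δ/√(n/2) = 3.523/√(23/2) = 1.0389.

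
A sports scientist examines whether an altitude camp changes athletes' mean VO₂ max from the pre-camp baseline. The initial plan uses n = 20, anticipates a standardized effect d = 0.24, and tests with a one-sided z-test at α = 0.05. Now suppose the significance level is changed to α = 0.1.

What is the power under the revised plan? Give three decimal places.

Power ≈ 0.418

δ = d·√n = 0.24 × √20 = 1.0733 (unchanged). New critical value: z_{0.1} = 1.282.
Revised power = Φ(δ − 1.282) = Φ(-0.208) = 0.4175.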